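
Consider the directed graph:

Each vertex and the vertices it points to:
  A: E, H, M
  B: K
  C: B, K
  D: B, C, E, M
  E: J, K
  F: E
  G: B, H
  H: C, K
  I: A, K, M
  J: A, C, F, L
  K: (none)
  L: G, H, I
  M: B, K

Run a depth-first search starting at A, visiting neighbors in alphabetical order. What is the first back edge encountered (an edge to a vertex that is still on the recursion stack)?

DFS from A (visiting neighbors in alphabetical order); mark gray on enter, black on exit:
A gray
  E gray
    J gray
      J→A: A is gray → back edge
First back edge: J → A.

J->A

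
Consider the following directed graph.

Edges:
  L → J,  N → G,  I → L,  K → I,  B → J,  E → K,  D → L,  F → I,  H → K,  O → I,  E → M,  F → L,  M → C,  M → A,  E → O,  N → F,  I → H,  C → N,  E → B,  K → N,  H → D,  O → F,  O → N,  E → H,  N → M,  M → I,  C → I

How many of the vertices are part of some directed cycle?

A vertex is on a directed cycle iff it belongs to a strongly connected component of size ≥ 2 (or has a self-loop).
The vertices on cycles are {C, F, H, I, K, M, N} — 7 in total.

7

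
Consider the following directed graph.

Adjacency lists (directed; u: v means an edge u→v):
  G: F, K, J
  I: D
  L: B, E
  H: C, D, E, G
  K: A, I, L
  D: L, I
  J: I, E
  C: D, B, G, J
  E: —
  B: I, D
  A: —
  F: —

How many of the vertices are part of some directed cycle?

A vertex is on a directed cycle iff it belongs to a strongly connected component of size ≥ 2 (or has a self-loop).
The vertices on cycles are {B, D, I, L} — 4 in total.

4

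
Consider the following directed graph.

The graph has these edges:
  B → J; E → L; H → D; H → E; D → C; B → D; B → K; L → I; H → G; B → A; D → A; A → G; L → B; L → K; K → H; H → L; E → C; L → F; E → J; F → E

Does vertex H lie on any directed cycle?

H is on a cycle iff H can reach itself via ≥1 edge.
H → L → K → H — yes.

Yes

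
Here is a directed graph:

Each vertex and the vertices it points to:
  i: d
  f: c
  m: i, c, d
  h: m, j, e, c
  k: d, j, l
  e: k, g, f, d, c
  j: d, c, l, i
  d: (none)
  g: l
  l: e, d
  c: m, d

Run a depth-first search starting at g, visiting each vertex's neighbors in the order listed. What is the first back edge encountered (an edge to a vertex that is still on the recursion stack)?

m->c

DFS from g (visiting each vertex's neighbors in the order listed); mark gray on enter, black on exit:
g gray
  l gray
    e gray
      k gray
        d gray
        d black
        j gray
          j→d: d black — skip
          c gray
            m gray
              i gray
                i→d: d black — skip
              i black
              m→c: c is gray → back edge
First back edge: m → c.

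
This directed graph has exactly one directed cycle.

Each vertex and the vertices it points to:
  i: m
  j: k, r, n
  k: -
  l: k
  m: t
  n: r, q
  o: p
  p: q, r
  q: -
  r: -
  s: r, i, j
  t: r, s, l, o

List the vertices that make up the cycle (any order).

i, m, s, t

DFS with gray/black marking from t:
t gray
  r gray
  r black
  s gray
    s→r: r black — skip
    i gray
      m gray
        m→t: t is gray → back edge
Back edge closes the cycle t → s → i → m → t; its vertices are {i, m, s, t}.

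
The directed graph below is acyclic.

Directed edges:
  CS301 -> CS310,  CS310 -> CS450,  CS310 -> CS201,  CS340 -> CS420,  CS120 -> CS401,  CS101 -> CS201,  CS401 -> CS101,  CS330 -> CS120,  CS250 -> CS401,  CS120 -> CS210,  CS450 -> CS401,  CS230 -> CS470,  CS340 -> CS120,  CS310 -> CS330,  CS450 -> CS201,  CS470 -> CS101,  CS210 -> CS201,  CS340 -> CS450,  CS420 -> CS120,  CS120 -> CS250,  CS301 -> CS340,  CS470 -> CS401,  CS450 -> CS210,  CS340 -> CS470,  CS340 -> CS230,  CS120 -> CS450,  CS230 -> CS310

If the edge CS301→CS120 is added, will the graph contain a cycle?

Adding CS301→CS120 creates a cycle iff CS120 can already reach CS301.
Explore from CS120: no path reaches CS301. The graph stays acyclic.

No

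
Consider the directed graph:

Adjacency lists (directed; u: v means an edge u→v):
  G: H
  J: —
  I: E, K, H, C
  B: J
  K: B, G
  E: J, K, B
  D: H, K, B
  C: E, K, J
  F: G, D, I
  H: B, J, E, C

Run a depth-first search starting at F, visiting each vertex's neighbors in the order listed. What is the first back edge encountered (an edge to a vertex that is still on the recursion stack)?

K→G

DFS from F (visiting each vertex's neighbors in the order listed); mark gray on enter, black on exit:
F gray
  G gray
    H gray
      B gray
        J gray
        J black
      B black
      H→J: J black — skip
      E gray
        E→J: J black — skip
        K gray
          K→B: B black — skip
          K→G: G is gray → back edge
First back edge: K → G.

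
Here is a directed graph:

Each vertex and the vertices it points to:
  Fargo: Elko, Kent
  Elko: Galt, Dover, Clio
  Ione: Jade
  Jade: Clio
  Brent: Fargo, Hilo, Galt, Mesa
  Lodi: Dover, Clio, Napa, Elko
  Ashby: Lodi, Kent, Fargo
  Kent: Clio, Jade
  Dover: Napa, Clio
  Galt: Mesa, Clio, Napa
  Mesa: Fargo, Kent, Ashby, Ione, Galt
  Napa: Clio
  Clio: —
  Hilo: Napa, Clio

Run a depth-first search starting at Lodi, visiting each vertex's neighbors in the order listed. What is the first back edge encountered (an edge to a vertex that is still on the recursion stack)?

Fargo→Elko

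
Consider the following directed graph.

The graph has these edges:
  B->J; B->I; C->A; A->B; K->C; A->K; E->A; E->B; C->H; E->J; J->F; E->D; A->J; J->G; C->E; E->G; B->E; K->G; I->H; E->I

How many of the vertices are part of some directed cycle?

5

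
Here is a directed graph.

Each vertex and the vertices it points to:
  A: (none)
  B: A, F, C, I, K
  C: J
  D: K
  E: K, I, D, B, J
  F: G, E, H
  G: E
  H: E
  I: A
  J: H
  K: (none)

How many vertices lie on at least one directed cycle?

A vertex is on a directed cycle iff it belongs to a strongly connected component of size ≥ 2 (or has a self-loop).
The vertices on cycles are {B, C, E, F, G, H, J} — 7 in total.

7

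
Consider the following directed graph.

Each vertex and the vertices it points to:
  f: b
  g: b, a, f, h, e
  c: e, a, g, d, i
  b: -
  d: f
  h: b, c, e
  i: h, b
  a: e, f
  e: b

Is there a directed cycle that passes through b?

b lies on a cycle iff there is a path from b back to itself.
Exploring from b, it never reaches itself; equivalently, its strongly connected component is a singleton.

No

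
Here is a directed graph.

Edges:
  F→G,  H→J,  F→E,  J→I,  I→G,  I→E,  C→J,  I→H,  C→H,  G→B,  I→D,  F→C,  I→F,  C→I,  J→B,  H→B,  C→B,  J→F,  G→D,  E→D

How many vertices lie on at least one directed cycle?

A vertex is on a directed cycle iff it belongs to a strongly connected component of size ≥ 2 (or has a self-loop).
The vertices on cycles are {C, F, H, I, J} — 5 in total.

5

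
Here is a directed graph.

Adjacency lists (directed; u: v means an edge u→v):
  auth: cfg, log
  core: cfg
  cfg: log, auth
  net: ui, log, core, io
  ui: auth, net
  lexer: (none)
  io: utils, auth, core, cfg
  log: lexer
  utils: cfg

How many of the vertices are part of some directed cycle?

4

A vertex is on a directed cycle iff it belongs to a strongly connected component of size ≥ 2 (or has a self-loop).
The vertices on cycles are {ui, cfg, net, auth} — 4 in total.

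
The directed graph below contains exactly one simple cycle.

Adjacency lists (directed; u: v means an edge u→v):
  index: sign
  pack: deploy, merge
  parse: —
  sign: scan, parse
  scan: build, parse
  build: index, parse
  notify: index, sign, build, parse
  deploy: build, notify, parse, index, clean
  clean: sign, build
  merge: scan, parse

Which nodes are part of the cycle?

DFS with gray/black marking from index:
index gray
  sign gray
    scan gray
      build gray
        build→index: index is gray → back edge
Back edge closes the cycle index → sign → scan → build → index; its vertices are {scan, sign, build, index}.

scan, sign, build, index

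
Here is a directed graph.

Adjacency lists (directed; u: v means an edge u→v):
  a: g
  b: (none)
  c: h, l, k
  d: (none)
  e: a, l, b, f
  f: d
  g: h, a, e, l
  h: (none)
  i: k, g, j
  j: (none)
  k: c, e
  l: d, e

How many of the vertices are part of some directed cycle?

6

A vertex is on a directed cycle iff it belongs to a strongly connected component of size ≥ 2 (or has a self-loop).
The vertices on cycles are {a, c, e, g, k, l} — 6 in total.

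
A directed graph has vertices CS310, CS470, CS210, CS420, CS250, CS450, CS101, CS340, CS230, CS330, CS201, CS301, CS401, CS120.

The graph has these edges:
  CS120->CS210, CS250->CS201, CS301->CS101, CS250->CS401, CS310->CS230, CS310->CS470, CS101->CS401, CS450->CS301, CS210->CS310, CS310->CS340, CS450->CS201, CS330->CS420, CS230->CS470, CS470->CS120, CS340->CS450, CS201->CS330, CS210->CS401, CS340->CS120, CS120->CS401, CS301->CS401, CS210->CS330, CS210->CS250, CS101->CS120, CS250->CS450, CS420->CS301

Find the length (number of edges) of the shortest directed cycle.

4

For each vertex v, BFS finds the shortest path from v back to v.
The shortest such closed walk is CS210 → CS310 → CS470 → CS120 → CS210, length 4.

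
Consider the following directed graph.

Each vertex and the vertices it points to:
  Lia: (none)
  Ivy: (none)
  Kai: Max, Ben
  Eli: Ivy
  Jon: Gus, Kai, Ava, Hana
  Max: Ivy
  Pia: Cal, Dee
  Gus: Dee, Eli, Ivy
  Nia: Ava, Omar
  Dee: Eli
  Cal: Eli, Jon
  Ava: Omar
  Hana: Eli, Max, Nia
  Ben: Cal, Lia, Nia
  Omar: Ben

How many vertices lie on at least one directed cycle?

8

A vertex is on a directed cycle iff it belongs to a strongly connected component of size ≥ 2 (or has a self-loop).
The vertices on cycles are {Ava, Ben, Cal, Jon, Kai, Nia, Hana, Omar} — 8 in total.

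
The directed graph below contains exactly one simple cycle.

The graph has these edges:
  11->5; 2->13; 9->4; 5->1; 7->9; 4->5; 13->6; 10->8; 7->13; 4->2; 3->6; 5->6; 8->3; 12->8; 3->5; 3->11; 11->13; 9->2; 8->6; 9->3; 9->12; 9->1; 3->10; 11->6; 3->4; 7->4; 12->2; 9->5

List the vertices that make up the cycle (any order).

3, 8, 10

DFS with gray/black marking from 3:
3 gray
  4 gray
    5 gray
      6 gray
      6 black
      1 gray
      1 black
    5 black
    2 gray
      13 gray
        13→6: 6 black — skip
      13 black
    2 black
  4 black
  3→5: 5 black — skip
  3→6: 6 black — skip
  11 gray
    11→5: 5 black — skip
    11→13: 13 black — skip
    11→6: 6 black — skip
  11 black
  10 gray
    8 gray
      8→3: 3 is gray → back edge
Back edge closes the cycle 3 → 10 → 8 → 3; its vertices are {3, 8, 10}.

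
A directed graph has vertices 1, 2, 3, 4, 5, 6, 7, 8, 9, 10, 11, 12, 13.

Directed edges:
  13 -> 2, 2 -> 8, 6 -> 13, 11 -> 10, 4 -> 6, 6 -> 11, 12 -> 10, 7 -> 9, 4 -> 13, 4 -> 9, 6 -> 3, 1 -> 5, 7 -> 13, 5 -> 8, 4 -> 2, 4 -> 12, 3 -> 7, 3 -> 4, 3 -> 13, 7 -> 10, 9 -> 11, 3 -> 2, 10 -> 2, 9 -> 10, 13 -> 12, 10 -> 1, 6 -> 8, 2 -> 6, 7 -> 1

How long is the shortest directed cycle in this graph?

3

For each vertex v, BFS finds the shortest path from v back to v.
The shortest such closed walk is 6 → 3 → 2 → 6, length 3.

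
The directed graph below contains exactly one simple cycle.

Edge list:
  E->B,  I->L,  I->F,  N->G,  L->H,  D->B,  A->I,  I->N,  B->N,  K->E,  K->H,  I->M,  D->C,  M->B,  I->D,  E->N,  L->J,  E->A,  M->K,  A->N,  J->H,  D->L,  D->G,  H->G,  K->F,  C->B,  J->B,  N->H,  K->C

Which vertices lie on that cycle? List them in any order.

A, E, I, K, M

DFS with gray/black marking from I:
I gray
  N gray
    H gray
      G gray
      G black
    H black
    N→G: G black — skip
  N black
  F gray
  F black
  M gray
    B gray
      B→N: N black — skip
    B black
    K gray
      E gray
        E→N: N black — skip
        A gray
          A→N: N black — skip
          A→I: I is gray → back edge
Back edge closes the cycle I → M → K → E → A → I; its vertices are {A, E, I, K, M}.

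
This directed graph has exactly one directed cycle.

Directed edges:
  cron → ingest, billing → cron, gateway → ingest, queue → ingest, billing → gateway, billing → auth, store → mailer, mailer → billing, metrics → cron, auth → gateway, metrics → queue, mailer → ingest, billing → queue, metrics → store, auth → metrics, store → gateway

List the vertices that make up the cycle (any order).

DFS with gray/black marking from billing:
billing gray
  gateway gray
    ingest gray
    ingest black
  gateway black
  cron gray
    cron→ingest: ingest black — skip
  cron black
  auth gray
    auth→gateway: gateway black — skip
    metrics gray
      metrics→cron: cron black — skip
      queue gray
        queue→ingest: ingest black — skip
      queue black
      store gray
        mailer gray
          mailer→ingest: ingest black — skip
          mailer→billing: billing is gray → back edge
Back edge closes the cycle billing → auth → metrics → store → mailer → billing; its vertices are {auth, store, mailer, billing, metrics}.

auth, store, mailer, billing, metrics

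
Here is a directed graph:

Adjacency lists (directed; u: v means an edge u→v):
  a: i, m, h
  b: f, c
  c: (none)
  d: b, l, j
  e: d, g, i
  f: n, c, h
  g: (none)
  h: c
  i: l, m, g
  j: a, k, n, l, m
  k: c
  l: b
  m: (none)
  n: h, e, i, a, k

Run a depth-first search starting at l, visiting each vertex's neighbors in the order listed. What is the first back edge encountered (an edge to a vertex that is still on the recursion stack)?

d→b

DFS from l (visiting each vertex's neighbors in the order listed); mark gray on enter, black on exit:
l gray
  b gray
    f gray
      n gray
        h gray
          c gray
          c black
        h black
        e gray
          d gray
            d→b: b is gray → back edge
First back edge: d → b.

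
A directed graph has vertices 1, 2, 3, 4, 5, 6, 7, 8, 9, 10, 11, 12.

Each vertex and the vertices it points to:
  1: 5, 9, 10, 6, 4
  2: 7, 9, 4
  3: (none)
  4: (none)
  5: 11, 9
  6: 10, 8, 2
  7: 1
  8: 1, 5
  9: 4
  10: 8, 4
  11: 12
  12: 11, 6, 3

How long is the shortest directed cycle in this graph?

2

For each vertex v, BFS finds the shortest path from v back to v.
The shortest such closed walk is 11 → 12 → 11, length 2.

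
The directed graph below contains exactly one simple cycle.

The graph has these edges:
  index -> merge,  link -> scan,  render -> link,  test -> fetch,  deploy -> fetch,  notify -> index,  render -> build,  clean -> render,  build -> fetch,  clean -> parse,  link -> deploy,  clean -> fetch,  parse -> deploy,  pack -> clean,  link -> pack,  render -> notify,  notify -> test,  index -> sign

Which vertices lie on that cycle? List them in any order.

DFS with gray/black marking from render:
render gray
  link gray
    deploy gray
      fetch gray
      fetch black
    deploy black
    scan gray
    scan black
    pack gray
      clean gray
        clean→fetch: fetch black — skip
        parse gray
          parse→deploy: deploy black — skip
        parse black
        clean→render: render is gray → back edge
Back edge closes the cycle render → link → pack → clean → render; its vertices are {link, pack, clean, render}.

link, pack, clean, render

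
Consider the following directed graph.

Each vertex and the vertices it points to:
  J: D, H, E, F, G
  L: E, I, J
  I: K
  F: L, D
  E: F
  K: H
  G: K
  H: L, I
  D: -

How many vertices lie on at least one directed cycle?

8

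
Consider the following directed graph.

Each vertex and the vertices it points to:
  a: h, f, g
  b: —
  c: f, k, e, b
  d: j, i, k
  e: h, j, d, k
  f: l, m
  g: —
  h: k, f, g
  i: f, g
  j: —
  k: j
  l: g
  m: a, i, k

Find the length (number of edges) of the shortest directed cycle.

3

For each vertex v, BFS finds the shortest path from v back to v.
The shortest such closed walk is f → m → i → f, length 3.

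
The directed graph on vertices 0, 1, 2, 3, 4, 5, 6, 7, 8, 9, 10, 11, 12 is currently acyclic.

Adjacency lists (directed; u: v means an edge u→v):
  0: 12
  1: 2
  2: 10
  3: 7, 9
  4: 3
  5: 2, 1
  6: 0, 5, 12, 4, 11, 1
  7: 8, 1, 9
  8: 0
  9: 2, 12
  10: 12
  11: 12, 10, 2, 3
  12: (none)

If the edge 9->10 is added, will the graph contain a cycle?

No

Adding 9→10 creates a cycle iff 10 can already reach 9.
Explore from 10: no path reaches 9. The graph stays acyclic.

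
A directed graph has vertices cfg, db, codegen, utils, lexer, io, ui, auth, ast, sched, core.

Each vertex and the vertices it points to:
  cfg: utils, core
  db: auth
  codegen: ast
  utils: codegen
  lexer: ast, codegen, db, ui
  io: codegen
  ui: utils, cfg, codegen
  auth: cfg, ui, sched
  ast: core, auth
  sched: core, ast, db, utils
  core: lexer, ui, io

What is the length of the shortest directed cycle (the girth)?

For each vertex v, BFS finds the shortest path from v back to v.
The shortest such closed walk is sched → ast → auth → sched, length 3.

3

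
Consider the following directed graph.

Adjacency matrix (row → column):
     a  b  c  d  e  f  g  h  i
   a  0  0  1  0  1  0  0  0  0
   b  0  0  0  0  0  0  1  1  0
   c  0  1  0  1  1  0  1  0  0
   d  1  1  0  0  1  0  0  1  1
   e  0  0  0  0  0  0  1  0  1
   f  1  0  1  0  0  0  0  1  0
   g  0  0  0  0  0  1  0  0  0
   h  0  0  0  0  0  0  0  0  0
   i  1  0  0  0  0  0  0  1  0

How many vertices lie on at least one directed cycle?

8

A vertex is on a directed cycle iff it belongs to a strongly connected component of size ≥ 2 (or has a self-loop).
The vertices on cycles are {a, b, c, d, e, f, g, i} — 8 in total.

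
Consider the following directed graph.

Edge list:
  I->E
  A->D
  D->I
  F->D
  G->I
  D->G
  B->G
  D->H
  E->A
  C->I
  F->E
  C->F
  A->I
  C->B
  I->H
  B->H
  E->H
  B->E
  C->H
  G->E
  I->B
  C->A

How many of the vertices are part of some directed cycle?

6

A vertex is on a directed cycle iff it belongs to a strongly connected component of size ≥ 2 (or has a self-loop).
The vertices on cycles are {A, B, D, E, G, I} — 6 in total.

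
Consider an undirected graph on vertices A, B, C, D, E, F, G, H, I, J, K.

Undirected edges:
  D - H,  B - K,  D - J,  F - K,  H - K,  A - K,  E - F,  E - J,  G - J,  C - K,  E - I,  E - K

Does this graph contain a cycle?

DFS, tracking each vertex's parent; an edge to a visited non-parent vertex closes a cycle.
Start from B:
visit B (parent –)
  visit K (parent B)
    K–B: parent, skip
    visit E (parent K)
      E–K: parent, skip
      visit F (parent E)
        F–K: K visited and ≠ parent → cycle
Cycle: K – E – F – K.

Yes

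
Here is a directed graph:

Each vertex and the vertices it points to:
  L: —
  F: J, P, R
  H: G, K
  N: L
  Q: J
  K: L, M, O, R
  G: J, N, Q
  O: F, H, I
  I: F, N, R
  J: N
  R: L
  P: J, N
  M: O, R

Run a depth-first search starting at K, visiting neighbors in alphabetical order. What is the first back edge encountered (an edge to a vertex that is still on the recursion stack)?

H->K

DFS from K (visiting neighbors in alphabetical order); mark gray on enter, black on exit:
K gray
  L gray
  L black
  M gray
    O gray
      F gray
        J gray
          N gray
            N→L: L black — skip
          N black
        J black
        P gray
          P→J: J black — skip
          P→N: N black — skip
        P black
        R gray
          R→L: L black — skip
        R black
      F black
      H gray
        G gray
          G→J: J black — skip
          G→N: N black — skip
          Q gray
            Q→J: J black — skip
          Q black
        G black
        H→K: K is gray → back edge
First back edge: H → K.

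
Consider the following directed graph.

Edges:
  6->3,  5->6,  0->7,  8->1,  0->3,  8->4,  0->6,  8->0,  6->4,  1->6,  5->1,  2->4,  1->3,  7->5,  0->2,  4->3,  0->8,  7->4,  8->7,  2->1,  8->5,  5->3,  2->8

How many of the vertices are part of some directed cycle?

A vertex is on a directed cycle iff it belongs to a strongly connected component of size ≥ 2 (or has a self-loop).
The vertices on cycles are {0, 2, 8} — 3 in total.

3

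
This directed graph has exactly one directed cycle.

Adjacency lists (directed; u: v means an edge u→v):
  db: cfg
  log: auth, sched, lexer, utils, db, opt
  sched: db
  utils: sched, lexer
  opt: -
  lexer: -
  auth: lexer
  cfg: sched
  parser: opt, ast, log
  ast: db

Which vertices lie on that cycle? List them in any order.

db, cfg, sched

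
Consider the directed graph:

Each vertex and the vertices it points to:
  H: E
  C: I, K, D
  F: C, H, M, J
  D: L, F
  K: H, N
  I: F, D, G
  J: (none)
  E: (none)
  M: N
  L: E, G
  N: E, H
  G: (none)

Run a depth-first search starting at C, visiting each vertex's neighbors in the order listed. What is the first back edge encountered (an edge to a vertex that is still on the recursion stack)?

F→C

DFS from C (visiting each vertex's neighbors in the order listed); mark gray on enter, black on exit:
C gray
  I gray
    F gray
      F→C: C is gray → back edge
First back edge: F → C.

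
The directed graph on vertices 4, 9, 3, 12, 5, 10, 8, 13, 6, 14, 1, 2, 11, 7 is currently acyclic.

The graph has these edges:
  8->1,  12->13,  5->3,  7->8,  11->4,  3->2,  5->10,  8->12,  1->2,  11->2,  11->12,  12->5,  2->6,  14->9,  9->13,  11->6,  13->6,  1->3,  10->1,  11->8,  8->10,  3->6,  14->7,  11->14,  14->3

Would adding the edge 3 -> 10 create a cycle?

Adding 3→10 creates a cycle iff 10 can already reach 3.
Path from 10: 10 → 1 → 3.
So 10 → … → 3 → 10 is a cycle.

Yes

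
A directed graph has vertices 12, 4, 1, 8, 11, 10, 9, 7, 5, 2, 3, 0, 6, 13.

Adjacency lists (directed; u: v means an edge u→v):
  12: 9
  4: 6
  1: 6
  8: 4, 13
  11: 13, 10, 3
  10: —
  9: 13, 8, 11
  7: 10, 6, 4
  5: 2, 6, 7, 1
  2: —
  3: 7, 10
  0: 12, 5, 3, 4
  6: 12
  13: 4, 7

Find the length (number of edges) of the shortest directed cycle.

5

For each vertex v, BFS finds the shortest path from v back to v.
The shortest such closed walk is 12 → 9 → 13 → 4 → 6 → 12, length 5.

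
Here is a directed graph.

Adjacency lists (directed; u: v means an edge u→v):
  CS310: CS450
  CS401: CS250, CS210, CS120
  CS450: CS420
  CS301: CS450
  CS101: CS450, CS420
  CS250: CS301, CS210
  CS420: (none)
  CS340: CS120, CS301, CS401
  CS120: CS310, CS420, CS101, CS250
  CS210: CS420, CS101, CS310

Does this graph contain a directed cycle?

DFS with white/gray/black marking, starting from CS250:
CS250 gray
  CS301 gray
    CS450 gray
      CS420 gray
      CS420 black
    CS450 black
  CS301 black
  CS210 gray
    CS210→CS420: CS420 black — skip
    CS101 gray
      CS101→CS450: CS450 black — skip
      CS101→CS420: CS420 black — skip
    CS101 black
    CS310 gray
      CS310→CS450: CS450 black — skip
    CS310 black
  CS210 black
CS250 black
CS401 gray
  CS401→CS250: CS250 black — skip
  CS401→CS210: CS210 black — skip
  CS120 gray
    CS120→CS310: CS310 black — skip
    CS120→CS420: CS420 black — skip
    CS120→CS101: CS101 black — skip
    CS120→CS250: CS250 black — skip
  CS120 black
CS401 black
CS340 gray
  CS340→CS120: CS120 black — skip
  CS340→CS301: CS301 black — skip
  CS340→CS401: CS401 black — skip
CS340 black
Every edge goes to a white or black vertex — no back edge, so the graph is acyclic.

No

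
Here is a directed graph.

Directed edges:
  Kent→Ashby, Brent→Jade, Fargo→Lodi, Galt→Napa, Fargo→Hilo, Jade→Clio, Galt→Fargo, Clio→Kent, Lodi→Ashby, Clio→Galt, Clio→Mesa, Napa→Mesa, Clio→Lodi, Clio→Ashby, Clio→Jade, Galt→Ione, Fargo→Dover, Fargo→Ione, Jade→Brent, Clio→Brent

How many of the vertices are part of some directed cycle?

3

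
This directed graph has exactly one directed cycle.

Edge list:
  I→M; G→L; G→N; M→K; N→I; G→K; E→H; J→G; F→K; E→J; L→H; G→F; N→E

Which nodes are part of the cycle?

E, G, J, N

DFS with gray/black marking from G:
G gray
  F gray
    K gray
    K black
  F black
  L gray
    H gray
    H black
  L black
  G→K: K black — skip
  N gray
    I gray
      M gray
        M→K: K black — skip
      M black
    I black
    E gray
      J gray
        J→G: G is gray → back edge
Back edge closes the cycle G → N → E → J → G; its vertices are {E, G, J, N}.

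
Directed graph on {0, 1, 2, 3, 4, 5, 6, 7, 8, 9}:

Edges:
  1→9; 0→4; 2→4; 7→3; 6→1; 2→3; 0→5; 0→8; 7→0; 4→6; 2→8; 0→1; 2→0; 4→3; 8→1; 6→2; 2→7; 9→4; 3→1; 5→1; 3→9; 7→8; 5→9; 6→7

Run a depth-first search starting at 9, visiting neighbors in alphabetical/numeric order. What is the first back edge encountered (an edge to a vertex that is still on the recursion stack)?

1→9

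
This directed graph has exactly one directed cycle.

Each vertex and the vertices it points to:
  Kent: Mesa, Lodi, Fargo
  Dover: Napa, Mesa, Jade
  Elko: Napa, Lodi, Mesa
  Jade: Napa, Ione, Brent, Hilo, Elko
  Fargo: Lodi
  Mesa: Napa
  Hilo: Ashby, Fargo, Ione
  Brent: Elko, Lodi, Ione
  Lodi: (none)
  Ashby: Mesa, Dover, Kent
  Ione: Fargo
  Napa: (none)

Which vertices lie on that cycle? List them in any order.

DFS with gray/black marking from Jade:
Jade gray
  Napa gray
  Napa black
  Ione gray
    Fargo gray
      Lodi gray
      Lodi black
    Fargo black
  Ione black
  Brent gray
    Elko gray
      Elko→Napa: Napa black — skip
      Elko→Lodi: Lodi black — skip
      Mesa gray
        Mesa→Napa: Napa black — skip
      Mesa black
    Elko black
    Brent→Lodi: Lodi black — skip
    Brent→Ione: Ione black — skip
  Brent black
  Hilo gray
    Ashby gray
      Ashby→Mesa: Mesa black — skip
      Dover gray
        Dover→Napa: Napa black — skip
        Dover→Mesa: Mesa black — skip
        Dover→Jade: Jade is gray → back edge
Back edge closes the cycle Jade → Hilo → Ashby → Dover → Jade; its vertices are {Hilo, Jade, Ashby, Dover}.

Hilo, Jade, Ashby, Dover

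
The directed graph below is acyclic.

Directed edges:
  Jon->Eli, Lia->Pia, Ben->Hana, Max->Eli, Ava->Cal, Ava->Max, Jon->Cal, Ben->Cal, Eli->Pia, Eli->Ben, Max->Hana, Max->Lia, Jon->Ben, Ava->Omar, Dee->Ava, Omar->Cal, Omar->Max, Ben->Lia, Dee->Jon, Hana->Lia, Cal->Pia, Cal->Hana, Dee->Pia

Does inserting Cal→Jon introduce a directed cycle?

Adding Cal→Jon creates a cycle iff Jon can already reach Cal.
Path from Jon: Jon → Cal.
So Jon → … → Cal → Jon is a cycle.

Yes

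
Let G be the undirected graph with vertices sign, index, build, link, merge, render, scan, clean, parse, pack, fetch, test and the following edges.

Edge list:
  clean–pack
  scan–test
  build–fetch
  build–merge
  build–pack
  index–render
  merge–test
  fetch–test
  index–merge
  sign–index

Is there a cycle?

Yes

DFS, tracking each vertex's parent; an edge to a visited non-parent vertex closes a cycle.
Start from sign:
visit sign (parent –)
  visit index (parent sign)
    visit merge (parent index)
      merge–index: parent, skip
      visit test (parent merge)
        visit scan (parent test)
          scan–test: parent, skip
        test–merge: parent, skip
        visit fetch (parent test)
          fetch–test: parent, skip
          visit build (parent fetch)
            build–fetch: parent, skip
            visit pack (parent build)
              pack–build: parent, skip
              visit clean (parent pack)
                clean–pack: parent, skip
            build–merge: merge visited and ≠ parent → cycle
Cycle: merge – test – fetch – build – merge.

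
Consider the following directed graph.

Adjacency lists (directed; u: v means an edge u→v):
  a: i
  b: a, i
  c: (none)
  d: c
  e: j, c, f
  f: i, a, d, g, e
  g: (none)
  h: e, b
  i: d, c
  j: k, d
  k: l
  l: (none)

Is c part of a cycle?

No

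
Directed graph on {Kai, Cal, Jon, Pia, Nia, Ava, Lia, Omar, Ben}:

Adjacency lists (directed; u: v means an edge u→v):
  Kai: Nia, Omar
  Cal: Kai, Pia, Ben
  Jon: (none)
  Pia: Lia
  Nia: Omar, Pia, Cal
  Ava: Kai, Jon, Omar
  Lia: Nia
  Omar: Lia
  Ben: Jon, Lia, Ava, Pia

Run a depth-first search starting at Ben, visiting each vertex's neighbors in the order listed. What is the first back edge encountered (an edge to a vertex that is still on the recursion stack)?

Omar→Lia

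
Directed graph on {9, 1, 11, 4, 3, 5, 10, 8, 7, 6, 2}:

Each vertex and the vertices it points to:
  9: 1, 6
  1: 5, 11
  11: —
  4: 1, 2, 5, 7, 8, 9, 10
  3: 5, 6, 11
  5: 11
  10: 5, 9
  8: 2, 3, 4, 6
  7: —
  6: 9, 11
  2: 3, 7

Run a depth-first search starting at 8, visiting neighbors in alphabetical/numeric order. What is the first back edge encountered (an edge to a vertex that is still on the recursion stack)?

9→6

DFS from 8 (visiting neighbors in alphabetical/numeric order); mark gray on enter, black on exit:
8 gray
  2 gray
    3 gray
      5 gray
        11 gray
        11 black
      5 black
      6 gray
        9 gray
          1 gray
            1→5: 5 black — skip
            1→11: 11 black — skip
          1 black
          9→6: 6 is gray → back edge
First back edge: 9 → 6.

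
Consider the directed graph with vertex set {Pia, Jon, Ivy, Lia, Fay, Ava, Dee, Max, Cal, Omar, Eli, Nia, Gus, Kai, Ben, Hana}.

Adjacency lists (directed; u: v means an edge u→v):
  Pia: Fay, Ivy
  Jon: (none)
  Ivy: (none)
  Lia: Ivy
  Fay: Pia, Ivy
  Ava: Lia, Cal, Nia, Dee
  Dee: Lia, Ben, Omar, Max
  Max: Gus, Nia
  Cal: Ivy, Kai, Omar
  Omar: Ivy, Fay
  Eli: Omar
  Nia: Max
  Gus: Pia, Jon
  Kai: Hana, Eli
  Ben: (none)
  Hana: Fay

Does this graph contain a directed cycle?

DFS with white/gray/black marking, starting from Eli:
Eli gray
  Omar gray
    Ivy gray
    Ivy black
    Fay gray
      Pia gray
        Pia→Fay: Fay is gray → back edge
Back edge found, so a cycle exists: Fay → Pia → Fay.

Yes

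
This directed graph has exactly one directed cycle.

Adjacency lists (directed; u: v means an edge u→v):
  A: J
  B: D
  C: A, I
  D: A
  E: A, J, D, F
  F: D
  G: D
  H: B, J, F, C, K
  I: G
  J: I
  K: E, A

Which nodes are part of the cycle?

DFS with gray/black marking from I:
I gray
  G gray
    D gray
      A gray
        J gray
          J→I: I is gray → back edge
Back edge closes the cycle I → G → D → A → J → I; its vertices are {A, D, G, I, J}.

A, D, G, I, J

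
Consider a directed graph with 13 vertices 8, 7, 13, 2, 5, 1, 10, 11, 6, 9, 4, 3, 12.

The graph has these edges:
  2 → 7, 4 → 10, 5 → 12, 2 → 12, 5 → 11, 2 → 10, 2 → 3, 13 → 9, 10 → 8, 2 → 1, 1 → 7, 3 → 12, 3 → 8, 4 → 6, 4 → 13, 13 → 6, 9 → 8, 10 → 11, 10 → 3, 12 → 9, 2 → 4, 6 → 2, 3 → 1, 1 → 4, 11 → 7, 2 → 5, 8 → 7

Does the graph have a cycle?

Yes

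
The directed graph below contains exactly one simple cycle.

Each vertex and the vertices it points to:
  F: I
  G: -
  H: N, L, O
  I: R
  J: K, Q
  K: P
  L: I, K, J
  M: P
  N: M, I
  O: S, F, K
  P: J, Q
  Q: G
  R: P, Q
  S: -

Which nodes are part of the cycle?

J, K, P

DFS with gray/black marking from K:
K gray
  P gray
    J gray
      J→K: K is gray → back edge
Back edge closes the cycle K → P → J → K; its vertices are {J, K, P}.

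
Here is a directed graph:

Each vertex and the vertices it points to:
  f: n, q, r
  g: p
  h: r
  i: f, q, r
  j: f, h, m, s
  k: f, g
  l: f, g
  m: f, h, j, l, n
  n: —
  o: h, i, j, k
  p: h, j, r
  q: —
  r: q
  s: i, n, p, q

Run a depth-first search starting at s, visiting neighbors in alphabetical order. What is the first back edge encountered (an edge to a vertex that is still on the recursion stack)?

DFS from s (visiting neighbors in alphabetical order); mark gray on enter, black on exit:
s gray
  i gray
    f gray
      n gray
      n black
      q gray
      q black
      r gray
        r→q: q black — skip
      r black
    f black
    i→q: q black — skip
    i→r: r black — skip
  i black
  s→n: n black — skip
  p gray
    h gray
      h→r: r black — skip
    h black
    j gray
      j→f: f black — skip
      j→h: h black — skip
      m gray
        m→f: f black — skip
        m→h: h black — skip
        m→j: j is gray → back edge
First back edge: m → j.

m->j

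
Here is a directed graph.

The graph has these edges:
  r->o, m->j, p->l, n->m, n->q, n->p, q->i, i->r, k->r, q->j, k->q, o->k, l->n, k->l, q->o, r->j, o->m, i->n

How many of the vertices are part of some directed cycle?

8

A vertex is on a directed cycle iff it belongs to a strongly connected component of size ≥ 2 (or has a self-loop).
The vertices on cycles are {i, k, l, n, o, p, q, r} — 8 in total.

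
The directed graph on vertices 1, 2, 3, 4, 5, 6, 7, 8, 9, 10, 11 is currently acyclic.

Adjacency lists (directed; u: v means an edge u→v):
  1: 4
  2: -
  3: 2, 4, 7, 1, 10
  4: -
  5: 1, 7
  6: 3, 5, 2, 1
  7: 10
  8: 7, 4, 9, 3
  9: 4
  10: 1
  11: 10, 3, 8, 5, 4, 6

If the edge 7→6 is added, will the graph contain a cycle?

Yes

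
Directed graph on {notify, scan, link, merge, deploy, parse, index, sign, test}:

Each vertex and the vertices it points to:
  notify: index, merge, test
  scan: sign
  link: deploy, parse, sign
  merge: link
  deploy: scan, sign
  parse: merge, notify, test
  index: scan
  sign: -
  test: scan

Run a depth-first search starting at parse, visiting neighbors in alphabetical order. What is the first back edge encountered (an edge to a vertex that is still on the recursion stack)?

DFS from parse (visiting neighbors in alphabetical order); mark gray on enter, black on exit:
parse gray
  merge gray
    link gray
      deploy gray
        scan gray
          sign gray
          sign black
        scan black
        deploy→sign: sign black — skip
      deploy black
      link→parse: parse is gray → back edge
First back edge: link → parse.

link->parse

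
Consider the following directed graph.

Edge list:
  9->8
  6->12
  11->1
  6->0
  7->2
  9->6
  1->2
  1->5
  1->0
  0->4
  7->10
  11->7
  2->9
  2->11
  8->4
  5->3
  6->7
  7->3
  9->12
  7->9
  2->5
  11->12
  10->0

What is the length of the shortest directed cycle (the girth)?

3

For each vertex v, BFS finds the shortest path from v back to v.
The shortest such closed walk is 11 → 7 → 2 → 11, length 3.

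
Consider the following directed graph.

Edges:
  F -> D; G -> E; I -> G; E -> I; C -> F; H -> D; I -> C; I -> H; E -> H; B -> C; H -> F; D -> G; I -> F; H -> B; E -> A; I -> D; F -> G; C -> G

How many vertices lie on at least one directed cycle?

8

A vertex is on a directed cycle iff it belongs to a strongly connected component of size ≥ 2 (or has a self-loop).
The vertices on cycles are {B, C, D, E, F, G, H, I} — 8 in total.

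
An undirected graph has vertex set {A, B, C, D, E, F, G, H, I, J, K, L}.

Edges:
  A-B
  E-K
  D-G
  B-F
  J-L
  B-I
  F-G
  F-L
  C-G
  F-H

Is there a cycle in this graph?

No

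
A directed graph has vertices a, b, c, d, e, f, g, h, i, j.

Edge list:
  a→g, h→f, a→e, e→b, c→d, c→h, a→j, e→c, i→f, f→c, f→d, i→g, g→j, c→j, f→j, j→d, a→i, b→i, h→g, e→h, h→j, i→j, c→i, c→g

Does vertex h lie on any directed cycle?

h is on a cycle iff h can reach itself via ≥1 edge.
h → f → c → h — yes.

Yes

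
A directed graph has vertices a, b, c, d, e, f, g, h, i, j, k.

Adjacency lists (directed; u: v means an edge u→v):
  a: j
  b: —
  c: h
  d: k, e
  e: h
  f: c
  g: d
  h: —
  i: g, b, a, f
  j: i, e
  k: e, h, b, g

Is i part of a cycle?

Yes

i is on a cycle iff i can reach itself via ≥1 edge.
i → a → j → i — yes.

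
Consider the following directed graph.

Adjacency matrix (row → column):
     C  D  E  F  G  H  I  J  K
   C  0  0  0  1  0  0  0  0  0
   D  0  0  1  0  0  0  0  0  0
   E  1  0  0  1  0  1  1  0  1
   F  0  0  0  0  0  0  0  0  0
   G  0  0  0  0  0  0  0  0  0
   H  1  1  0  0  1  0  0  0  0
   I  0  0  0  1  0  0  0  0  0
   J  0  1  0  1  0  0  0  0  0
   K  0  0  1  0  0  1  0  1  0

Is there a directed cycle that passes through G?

G lies on a cycle iff there is a path from G back to itself.
Exploring from G, it never reaches itself; equivalently, its strongly connected component is a singleton.

No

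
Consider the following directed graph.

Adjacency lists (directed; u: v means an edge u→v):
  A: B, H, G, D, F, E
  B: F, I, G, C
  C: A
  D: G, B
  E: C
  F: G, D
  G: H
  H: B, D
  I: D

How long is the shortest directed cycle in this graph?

3

For each vertex v, BFS finds the shortest path from v back to v.
The shortest such closed walk is A → B → C → A, length 3.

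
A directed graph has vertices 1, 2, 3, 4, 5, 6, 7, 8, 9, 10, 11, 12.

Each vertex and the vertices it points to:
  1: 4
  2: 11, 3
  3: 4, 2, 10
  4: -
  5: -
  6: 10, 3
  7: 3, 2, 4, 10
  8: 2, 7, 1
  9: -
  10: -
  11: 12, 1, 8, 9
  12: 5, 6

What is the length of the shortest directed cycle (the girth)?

2

For each vertex v, BFS finds the shortest path from v back to v.
The shortest such closed walk is 2 → 3 → 2, length 2.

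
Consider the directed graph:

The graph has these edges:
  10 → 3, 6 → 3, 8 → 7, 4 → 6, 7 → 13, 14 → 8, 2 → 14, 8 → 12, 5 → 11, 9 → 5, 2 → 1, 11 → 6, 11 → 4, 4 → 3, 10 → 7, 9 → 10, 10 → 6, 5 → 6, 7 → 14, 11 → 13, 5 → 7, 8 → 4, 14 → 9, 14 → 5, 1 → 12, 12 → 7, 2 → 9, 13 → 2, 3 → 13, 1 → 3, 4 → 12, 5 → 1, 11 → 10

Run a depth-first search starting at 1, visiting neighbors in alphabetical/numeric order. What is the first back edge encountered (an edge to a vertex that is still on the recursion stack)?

2→1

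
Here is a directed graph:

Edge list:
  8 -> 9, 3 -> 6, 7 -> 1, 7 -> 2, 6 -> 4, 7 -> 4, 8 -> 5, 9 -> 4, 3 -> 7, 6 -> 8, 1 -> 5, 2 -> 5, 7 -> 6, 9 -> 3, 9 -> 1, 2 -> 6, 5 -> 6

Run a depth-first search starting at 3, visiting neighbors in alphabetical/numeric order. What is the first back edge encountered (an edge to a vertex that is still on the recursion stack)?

5→6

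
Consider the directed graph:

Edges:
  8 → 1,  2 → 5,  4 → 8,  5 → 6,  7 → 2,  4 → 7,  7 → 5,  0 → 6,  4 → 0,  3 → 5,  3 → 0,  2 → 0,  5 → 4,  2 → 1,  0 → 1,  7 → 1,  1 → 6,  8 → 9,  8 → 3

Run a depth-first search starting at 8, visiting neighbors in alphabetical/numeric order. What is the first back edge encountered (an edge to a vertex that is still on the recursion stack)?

2→5

DFS from 8 (visiting neighbors in alphabetical/numeric order); mark gray on enter, black on exit:
8 gray
  1 gray
    6 gray
    6 black
  1 black
  3 gray
    0 gray
      0→1: 1 black — skip
      0→6: 6 black — skip
    0 black
    5 gray
      4 gray
        4→0: 0 black — skip
        7 gray
          7→1: 1 black — skip
          2 gray
            2→0: 0 black — skip
            2→1: 1 black — skip
            2→5: 5 is gray → back edge
First back edge: 2 → 5.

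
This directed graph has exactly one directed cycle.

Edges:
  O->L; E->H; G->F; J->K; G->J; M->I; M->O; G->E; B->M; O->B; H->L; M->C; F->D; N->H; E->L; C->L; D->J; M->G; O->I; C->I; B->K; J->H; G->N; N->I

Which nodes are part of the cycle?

B, M, O

DFS with gray/black marking from M:
M gray
  G gray
    J gray
      H gray
        L gray
        L black
      H black
      K gray
      K black
    J black
    N gray
      N→H: H black — skip
      I gray
      I black
    N black
    E gray
      E→L: L black — skip
      E→H: H black — skip
    E black
    F gray
      D gray
        D→J: J black — skip
      D black
    F black
  G black
  C gray
    C→I: I black — skip
    C→L: L black — skip
  C black
  M→I: I black — skip
  O gray
    O→I: I black — skip
    O→L: L black — skip
    B gray
      B→M: M is gray → back edge
Back edge closes the cycle M → O → B → M; its vertices are {B, M, O}.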